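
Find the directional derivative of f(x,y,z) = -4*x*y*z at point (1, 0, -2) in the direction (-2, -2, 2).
-8*sqrt(3)/3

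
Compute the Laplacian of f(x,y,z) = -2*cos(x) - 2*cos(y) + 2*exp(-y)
2*cos(x) + 2*cos(y) + 2*exp(-y)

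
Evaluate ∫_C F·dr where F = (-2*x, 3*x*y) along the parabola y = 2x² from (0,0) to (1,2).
19/5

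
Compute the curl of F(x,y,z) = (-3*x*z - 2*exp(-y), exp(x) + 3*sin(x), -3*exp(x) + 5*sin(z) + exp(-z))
(0, -3*x + 3*exp(x), exp(x) + 3*cos(x) - 2*exp(-y))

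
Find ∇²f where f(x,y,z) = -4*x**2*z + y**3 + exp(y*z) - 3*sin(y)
y**2*exp(y*z) + 6*y + z**2*exp(y*z) - 8*z + 3*sin(y)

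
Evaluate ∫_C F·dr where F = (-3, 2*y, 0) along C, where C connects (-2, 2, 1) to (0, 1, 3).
-9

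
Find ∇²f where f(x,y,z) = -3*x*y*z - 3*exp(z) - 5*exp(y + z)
(-10*exp(y) - 3)*exp(z)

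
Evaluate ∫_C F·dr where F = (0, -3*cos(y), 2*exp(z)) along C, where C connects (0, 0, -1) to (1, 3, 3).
-2*exp(-1) - 3*sin(3) + 2*exp(3)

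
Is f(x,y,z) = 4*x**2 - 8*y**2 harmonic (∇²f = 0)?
No, ∇²f = -8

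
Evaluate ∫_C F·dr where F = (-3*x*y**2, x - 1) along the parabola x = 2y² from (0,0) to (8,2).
-758/3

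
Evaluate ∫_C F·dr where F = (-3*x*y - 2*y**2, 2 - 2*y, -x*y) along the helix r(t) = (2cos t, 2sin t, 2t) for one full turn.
0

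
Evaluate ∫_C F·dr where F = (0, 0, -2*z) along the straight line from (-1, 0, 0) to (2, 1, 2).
-4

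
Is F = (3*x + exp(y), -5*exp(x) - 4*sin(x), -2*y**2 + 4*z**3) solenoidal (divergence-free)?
No, ∇·F = 12*z**2 + 3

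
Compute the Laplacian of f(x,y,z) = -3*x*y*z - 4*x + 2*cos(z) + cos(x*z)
-x**2*cos(x*z) - z**2*cos(x*z) - 2*cos(z)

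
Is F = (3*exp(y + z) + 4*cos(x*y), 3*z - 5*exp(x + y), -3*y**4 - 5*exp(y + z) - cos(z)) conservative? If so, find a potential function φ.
No, ∇×F = (-12*y**3 - 5*exp(y + z) - 3, 3*exp(y + z), 4*x*sin(x*y) - 5*exp(x + y) - 3*exp(y + z)) ≠ 0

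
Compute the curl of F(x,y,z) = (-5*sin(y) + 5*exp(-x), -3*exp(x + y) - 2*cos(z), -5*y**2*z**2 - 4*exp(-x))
(-10*y*z**2 - 2*sin(z), -4*exp(-x), -3*exp(x + y) + 5*cos(y))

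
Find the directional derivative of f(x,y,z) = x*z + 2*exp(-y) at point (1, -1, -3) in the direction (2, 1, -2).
-8/3 - 2*E/3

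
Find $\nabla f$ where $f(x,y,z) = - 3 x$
(-3, 0, 0)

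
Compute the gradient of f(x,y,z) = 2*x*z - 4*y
(2*z, -4, 2*x)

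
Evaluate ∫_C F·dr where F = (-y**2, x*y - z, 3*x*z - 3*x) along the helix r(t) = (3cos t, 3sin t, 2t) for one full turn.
0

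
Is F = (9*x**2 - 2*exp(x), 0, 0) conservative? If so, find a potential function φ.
Yes, F is conservative. φ = 3*x**3 - 2*exp(x)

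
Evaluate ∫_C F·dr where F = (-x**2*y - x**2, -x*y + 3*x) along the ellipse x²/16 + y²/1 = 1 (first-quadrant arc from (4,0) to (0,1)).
20 + 7*pi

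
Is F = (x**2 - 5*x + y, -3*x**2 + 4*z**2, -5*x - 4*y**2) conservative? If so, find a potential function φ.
No, ∇×F = (-8*y - 8*z, 5, -6*x - 1) ≠ 0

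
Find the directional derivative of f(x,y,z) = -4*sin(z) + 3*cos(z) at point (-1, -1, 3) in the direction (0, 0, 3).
-3*sin(3) - 4*cos(3)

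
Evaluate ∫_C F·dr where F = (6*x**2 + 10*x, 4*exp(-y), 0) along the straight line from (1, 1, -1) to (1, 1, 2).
0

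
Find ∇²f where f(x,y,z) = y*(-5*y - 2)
-10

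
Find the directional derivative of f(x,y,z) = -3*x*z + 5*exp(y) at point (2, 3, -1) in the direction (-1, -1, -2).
sqrt(6)*(9 - 5*exp(3))/6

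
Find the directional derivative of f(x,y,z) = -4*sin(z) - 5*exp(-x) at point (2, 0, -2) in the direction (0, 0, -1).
4*cos(2)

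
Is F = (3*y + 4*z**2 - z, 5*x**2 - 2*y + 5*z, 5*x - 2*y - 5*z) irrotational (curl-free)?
No, ∇×F = (-7, 8*z - 6, 10*x - 3)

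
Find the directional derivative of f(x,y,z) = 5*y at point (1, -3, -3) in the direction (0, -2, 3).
-10*sqrt(13)/13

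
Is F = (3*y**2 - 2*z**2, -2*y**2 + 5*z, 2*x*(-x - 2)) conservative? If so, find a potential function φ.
No, ∇×F = (-5, 4*x - 4*z + 4, -6*y) ≠ 0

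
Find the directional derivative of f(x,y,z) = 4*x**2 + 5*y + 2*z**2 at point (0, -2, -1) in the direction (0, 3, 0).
5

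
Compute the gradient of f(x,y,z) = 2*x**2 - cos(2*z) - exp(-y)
(4*x, exp(-y), 2*sin(2*z))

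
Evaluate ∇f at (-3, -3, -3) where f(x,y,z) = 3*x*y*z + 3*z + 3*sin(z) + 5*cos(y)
(27, 5*sin(3) + 27, 3*cos(3) + 30)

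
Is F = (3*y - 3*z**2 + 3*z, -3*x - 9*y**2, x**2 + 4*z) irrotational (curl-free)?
No, ∇×F = (0, -2*x - 6*z + 3, -6)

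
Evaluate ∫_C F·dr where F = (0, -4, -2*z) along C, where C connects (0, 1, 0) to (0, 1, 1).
-1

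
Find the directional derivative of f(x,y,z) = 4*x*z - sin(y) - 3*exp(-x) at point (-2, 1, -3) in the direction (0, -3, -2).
sqrt(13)*(3*cos(1) + 16)/13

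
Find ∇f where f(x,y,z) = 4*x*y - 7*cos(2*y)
(4*y, 4*x + 14*sin(2*y), 0)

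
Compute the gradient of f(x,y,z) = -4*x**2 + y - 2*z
(-8*x, 1, -2)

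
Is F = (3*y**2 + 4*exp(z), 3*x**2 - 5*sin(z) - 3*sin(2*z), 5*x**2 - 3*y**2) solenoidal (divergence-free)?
Yes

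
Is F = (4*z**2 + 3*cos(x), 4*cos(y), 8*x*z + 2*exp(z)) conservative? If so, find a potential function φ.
Yes, F is conservative. φ = 4*x*z**2 + 2*exp(z) + 3*sin(x) + 4*sin(y)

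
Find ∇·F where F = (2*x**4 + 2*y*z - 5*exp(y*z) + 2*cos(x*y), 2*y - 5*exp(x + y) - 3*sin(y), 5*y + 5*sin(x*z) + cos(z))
8*x**3 + 5*x*cos(x*z) - 2*y*sin(x*y) - 5*exp(x + y) - sin(z) - 3*cos(y) + 2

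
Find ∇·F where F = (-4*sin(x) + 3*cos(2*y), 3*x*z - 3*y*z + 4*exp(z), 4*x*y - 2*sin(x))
-3*z - 4*cos(x)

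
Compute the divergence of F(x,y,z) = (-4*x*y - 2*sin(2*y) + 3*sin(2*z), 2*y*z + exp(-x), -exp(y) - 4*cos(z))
-4*y + 2*z + 4*sin(z)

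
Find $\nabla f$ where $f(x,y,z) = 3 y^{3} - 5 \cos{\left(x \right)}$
(5*sin(x), 9*y**2, 0)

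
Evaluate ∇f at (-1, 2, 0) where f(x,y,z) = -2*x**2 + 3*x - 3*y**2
(7, -12, 0)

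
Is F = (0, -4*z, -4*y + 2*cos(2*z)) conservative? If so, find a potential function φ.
Yes, F is conservative. φ = -4*y*z + sin(2*z)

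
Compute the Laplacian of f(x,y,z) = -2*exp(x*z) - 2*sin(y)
-2*x**2*exp(x*z) - 2*z**2*exp(x*z) + 2*sin(y)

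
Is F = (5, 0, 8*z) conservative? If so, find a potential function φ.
Yes, F is conservative. φ = 5*x + 4*z**2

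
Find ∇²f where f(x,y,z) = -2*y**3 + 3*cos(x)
-12*y - 3*cos(x)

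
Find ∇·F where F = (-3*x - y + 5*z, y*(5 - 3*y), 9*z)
11 - 6*y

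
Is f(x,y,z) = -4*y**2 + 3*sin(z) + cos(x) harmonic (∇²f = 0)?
No, ∇²f = -3*sin(z) - cos(x) - 8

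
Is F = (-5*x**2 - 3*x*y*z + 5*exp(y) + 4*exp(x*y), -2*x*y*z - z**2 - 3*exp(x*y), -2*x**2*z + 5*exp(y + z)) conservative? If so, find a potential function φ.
No, ∇×F = (2*x*y + 2*z + 5*exp(y + z), x*(-3*y + 4*z), 3*x*z - 4*x*exp(x*y) - 2*y*z - 3*y*exp(x*y) - 5*exp(y)) ≠ 0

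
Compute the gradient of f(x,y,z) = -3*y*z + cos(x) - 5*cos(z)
(-sin(x), -3*z, -3*y + 5*sin(z))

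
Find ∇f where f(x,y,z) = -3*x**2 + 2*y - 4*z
(-6*x, 2, -4)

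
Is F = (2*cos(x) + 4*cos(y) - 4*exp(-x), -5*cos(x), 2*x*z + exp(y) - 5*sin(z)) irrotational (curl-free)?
No, ∇×F = (exp(y), -2*z, 5*sin(x) + 4*sin(y))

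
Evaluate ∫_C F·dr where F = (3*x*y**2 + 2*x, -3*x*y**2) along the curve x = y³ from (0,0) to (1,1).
13/8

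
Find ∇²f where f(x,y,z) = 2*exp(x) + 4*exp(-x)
2*exp(x) + 4*exp(-x)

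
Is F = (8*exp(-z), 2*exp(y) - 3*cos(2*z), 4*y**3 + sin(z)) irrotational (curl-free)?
No, ∇×F = (12*y**2 - 6*sin(2*z), -8*exp(-z), 0)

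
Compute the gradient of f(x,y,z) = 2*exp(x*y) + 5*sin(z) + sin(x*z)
(2*y*exp(x*y) + z*cos(x*z), 2*x*exp(x*y), x*cos(x*z) + 5*cos(z))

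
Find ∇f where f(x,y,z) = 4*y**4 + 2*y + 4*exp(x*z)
(4*z*exp(x*z), 16*y**3 + 2, 4*x*exp(x*z))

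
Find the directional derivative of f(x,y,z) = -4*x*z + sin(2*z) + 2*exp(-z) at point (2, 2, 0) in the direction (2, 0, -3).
24*sqrt(13)/13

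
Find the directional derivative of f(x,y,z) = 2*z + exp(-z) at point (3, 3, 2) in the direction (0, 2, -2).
sqrt(2)*(1/2 - exp(2))*exp(-2)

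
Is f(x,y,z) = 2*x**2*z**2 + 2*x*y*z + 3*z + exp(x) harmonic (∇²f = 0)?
No, ∇²f = 4*x**2 + 4*z**2 + exp(x)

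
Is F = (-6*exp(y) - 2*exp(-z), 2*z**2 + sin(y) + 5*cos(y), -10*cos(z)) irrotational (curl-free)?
No, ∇×F = (-4*z, 2*exp(-z), 6*exp(y))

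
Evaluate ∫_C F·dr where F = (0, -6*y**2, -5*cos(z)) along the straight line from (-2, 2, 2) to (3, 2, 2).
0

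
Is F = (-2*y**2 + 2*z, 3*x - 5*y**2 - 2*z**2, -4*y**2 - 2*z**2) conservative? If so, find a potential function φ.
No, ∇×F = (-8*y + 4*z, 2, 4*y + 3) ≠ 0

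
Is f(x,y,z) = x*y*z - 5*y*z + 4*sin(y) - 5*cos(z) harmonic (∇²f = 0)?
No, ∇²f = -4*sin(y) + 5*cos(z)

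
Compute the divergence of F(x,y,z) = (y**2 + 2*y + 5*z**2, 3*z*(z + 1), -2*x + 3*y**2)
0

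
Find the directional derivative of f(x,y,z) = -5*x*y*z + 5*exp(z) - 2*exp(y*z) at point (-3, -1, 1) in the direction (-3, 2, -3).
5*sqrt(22)*(-3*exp(2) - 2 + 12*E)*exp(-1)/22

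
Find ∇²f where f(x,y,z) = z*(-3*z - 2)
-6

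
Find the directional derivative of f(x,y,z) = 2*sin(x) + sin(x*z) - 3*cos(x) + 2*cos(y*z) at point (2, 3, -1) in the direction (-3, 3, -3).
sqrt(3)*(-sqrt(2)*sin(pi/4 + 2) - 8*sin(3)/3)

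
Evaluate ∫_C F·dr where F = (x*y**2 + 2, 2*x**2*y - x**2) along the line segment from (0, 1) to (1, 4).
49/4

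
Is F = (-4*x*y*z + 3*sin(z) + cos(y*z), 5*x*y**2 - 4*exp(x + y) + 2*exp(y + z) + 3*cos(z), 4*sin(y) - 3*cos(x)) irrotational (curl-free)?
No, ∇×F = (-2*exp(y + z) + 3*sin(z) + 4*cos(y), -4*x*y - y*sin(y*z) - 3*sin(x) + 3*cos(z), 4*x*z + 5*y**2 + z*sin(y*z) - 4*exp(x + y))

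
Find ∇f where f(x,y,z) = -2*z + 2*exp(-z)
(0, 0, -2 - 2*exp(-z))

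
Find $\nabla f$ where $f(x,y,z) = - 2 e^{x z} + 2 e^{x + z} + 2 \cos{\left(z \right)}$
(-2*z*exp(x*z) + 2*exp(x + z), 0, -2*x*exp(x*z) + 2*exp(x + z) - 2*sin(z))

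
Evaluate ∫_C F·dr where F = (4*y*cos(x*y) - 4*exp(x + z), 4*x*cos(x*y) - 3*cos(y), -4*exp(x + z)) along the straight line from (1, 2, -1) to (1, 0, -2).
-4*exp(-1) - sin(2) + 4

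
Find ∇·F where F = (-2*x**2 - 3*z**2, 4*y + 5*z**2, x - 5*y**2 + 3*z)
7 - 4*x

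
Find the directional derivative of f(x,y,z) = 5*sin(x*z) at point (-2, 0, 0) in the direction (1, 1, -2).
10*sqrt(6)/3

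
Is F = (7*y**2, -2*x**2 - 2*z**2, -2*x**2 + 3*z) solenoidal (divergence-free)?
No, ∇·F = 3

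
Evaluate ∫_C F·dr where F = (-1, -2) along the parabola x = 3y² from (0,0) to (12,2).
-16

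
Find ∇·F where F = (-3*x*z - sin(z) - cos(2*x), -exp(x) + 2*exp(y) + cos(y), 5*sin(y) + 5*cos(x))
-3*z + 2*exp(y) + 2*sin(2*x) - sin(y)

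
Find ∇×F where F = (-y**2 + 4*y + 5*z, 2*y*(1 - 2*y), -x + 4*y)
(4, 6, 2*y - 4)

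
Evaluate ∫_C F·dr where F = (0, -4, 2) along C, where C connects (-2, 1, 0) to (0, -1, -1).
6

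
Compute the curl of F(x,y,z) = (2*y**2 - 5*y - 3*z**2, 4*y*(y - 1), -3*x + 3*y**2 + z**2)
(6*y, 3 - 6*z, 5 - 4*y)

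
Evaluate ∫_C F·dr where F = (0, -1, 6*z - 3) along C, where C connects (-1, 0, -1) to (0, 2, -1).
-2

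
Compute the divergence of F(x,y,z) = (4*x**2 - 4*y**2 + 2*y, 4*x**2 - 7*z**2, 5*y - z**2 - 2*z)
8*x - 2*z - 2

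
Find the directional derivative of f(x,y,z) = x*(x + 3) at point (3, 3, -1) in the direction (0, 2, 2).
0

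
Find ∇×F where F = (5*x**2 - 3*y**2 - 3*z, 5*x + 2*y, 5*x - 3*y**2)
(-6*y, -8, 6*y + 5)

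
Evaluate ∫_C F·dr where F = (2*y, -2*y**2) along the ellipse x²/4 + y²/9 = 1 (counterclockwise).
-12*pi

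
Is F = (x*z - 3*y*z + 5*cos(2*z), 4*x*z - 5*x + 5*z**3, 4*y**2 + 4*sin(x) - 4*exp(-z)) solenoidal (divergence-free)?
No, ∇·F = z + 4*exp(-z)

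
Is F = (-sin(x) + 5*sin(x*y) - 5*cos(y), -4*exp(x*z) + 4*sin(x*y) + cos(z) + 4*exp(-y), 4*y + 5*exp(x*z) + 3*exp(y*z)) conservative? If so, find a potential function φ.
No, ∇×F = (4*x*exp(x*z) + 3*z*exp(y*z) + sin(z) + 4, -5*z*exp(x*z), -5*x*cos(x*y) + 4*y*cos(x*y) - 4*z*exp(x*z) - 5*sin(y)) ≠ 0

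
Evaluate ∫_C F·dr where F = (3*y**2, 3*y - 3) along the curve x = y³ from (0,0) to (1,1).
3/10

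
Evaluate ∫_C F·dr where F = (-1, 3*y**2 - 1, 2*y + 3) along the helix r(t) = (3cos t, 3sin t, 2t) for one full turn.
12*pi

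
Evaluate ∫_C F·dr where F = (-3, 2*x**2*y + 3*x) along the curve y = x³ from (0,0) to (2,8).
222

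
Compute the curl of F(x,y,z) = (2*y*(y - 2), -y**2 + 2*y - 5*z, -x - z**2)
(5, 1, 4 - 4*y)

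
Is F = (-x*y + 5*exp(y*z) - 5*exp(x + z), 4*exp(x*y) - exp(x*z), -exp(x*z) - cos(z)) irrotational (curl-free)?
No, ∇×F = (x*exp(x*z), 5*y*exp(y*z) + z*exp(x*z) - 5*exp(x + z), x + 4*y*exp(x*y) - z*exp(x*z) - 5*z*exp(y*z))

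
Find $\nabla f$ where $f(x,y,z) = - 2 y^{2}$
(0, -4*y, 0)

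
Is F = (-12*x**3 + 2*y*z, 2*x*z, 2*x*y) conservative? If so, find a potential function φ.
Yes, F is conservative. φ = x*(-3*x**3 + 2*y*z)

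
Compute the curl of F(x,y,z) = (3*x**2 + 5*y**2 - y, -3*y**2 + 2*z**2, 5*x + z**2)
(-4*z, -5, 1 - 10*y)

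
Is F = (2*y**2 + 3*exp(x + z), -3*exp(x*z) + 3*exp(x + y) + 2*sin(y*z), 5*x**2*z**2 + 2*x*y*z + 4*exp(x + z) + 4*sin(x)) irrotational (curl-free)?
No, ∇×F = (2*x*z + 3*x*exp(x*z) - 2*y*cos(y*z), -10*x*z**2 - 2*y*z - exp(x + z) - 4*cos(x), -4*y - 3*z*exp(x*z) + 3*exp(x + y))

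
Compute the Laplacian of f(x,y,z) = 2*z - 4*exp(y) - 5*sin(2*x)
-4*exp(y) + 20*sin(2*x)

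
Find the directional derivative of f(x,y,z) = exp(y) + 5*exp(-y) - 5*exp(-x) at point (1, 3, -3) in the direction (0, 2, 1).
2*sqrt(5)*(-5 + exp(6))*exp(-3)/5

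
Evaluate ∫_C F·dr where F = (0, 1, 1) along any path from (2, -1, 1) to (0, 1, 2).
3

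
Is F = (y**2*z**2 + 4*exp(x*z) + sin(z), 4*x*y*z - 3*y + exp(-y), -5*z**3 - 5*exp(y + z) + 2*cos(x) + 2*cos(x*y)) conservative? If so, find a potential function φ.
No, ∇×F = (-4*x*y - 2*x*sin(x*y) - 5*exp(y + z), 4*x*exp(x*z) + 2*y**2*z + 2*y*sin(x*y) + 2*sin(x) + cos(z), 2*y*z*(2 - z)) ≠ 0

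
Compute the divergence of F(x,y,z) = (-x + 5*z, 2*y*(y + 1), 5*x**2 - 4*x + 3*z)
4*y + 4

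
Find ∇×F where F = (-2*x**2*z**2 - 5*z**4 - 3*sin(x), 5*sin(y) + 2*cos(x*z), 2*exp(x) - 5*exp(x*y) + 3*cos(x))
(x*(-5*exp(x*y) + 2*sin(x*z)), -4*x**2*z + 5*y*exp(x*y) - 20*z**3 - 2*exp(x) + 3*sin(x), -2*z*sin(x*z))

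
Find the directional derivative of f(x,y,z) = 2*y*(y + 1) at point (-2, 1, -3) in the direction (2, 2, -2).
2*sqrt(3)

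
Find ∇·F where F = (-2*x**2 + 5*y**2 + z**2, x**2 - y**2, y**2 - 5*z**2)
-4*x - 2*y - 10*z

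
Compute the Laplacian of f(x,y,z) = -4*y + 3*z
0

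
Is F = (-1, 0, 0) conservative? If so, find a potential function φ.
Yes, F is conservative. φ = -x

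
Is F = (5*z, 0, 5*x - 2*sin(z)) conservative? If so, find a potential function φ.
Yes, F is conservative. φ = 5*x*z + 2*cos(z)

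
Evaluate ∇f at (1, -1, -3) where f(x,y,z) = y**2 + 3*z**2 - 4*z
(0, -2, -22)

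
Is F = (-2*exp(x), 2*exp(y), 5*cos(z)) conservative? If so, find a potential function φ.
Yes, F is conservative. φ = -2*exp(x) + 2*exp(y) + 5*sin(z)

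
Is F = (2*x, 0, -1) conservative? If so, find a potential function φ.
Yes, F is conservative. φ = x**2 - z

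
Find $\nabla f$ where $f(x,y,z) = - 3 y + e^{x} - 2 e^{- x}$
(exp(x) + 2*exp(-x), -3, 0)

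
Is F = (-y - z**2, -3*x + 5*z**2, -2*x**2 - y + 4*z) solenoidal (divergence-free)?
No, ∇·F = 4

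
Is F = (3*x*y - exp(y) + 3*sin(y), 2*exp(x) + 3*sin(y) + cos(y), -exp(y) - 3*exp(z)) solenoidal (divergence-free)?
No, ∇·F = 3*y - 3*exp(z) - sin(y) + 3*cos(y)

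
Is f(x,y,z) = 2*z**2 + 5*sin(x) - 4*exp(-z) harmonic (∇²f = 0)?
No, ∇²f = -5*sin(x) + 4 - 4*exp(-z)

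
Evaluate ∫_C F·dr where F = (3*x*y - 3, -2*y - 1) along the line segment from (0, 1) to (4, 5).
48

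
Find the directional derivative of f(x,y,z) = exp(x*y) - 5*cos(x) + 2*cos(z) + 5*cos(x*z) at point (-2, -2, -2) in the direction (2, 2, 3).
2*sqrt(17)*(-4*exp(4) + 25*sin(4) - 2*sin(2))/17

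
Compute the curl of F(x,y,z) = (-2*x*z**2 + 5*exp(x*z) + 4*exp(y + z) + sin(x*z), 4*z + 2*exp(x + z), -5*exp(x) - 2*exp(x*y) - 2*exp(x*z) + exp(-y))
((2*(-x*exp(x*y) - exp(x + z) - 2)*exp(y) - 1)*exp(-y), -4*x*z + 5*x*exp(x*z) + x*cos(x*z) + 2*y*exp(x*y) + 2*z*exp(x*z) + 5*exp(x) + 4*exp(y + z), 2*exp(x + z) - 4*exp(y + z))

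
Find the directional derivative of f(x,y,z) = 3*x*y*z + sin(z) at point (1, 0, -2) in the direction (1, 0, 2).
2*sqrt(5)*cos(2)/5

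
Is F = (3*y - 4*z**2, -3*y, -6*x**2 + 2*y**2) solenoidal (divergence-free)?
No, ∇·F = -3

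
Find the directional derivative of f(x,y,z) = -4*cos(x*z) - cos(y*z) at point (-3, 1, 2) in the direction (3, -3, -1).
-sqrt(19)*(36*sin(6) + 7*sin(2))/19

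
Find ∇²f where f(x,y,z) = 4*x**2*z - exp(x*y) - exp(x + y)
-x**2*exp(x*y) - y**2*exp(x*y) + 8*z - 2*exp(x + y)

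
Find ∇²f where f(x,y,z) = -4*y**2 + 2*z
-8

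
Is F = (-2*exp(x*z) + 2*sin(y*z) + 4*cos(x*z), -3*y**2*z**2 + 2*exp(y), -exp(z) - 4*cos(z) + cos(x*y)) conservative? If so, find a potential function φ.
No, ∇×F = (-x*sin(x*y) + 6*y**2*z, -2*x*exp(x*z) - 4*x*sin(x*z) + y*sin(x*y) + 2*y*cos(y*z), -2*z*cos(y*z)) ≠ 0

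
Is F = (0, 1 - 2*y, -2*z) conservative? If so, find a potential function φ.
Yes, F is conservative. φ = -y**2 + y - z**2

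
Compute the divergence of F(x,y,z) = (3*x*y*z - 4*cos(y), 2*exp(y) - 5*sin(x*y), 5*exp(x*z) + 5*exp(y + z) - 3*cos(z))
5*x*exp(x*z) - 5*x*cos(x*y) + 3*y*z + 2*exp(y) + 5*exp(y + z) + 3*sin(z)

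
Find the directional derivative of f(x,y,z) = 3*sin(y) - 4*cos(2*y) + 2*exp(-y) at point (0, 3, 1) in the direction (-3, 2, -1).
sqrt(14)*((3*cos(3) + 8*sin(6))*exp(3) - 2)*exp(-3)/7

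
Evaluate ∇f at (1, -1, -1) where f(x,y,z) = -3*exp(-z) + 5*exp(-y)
(0, -5*E, 3*E)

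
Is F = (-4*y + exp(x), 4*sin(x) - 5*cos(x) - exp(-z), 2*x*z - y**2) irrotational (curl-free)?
No, ∇×F = (-2*y - exp(-z), -2*z, 5*sin(x) + 4*cos(x) + 4)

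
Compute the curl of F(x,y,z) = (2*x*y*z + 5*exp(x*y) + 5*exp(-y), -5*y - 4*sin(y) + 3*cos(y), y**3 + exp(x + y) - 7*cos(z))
(3*y**2 + exp(x + y), 2*x*y - exp(x + y), -2*x*z - 5*x*exp(x*y) + 5*exp(-y))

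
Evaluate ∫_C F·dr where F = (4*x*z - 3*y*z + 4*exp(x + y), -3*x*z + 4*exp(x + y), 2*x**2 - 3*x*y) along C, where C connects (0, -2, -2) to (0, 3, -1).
-(4 - 4*exp(5))*exp(-2)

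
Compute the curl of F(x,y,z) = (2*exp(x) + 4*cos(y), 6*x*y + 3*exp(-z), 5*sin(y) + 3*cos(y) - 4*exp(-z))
(-3*sin(y) + 5*cos(y) + 3*exp(-z), 0, 6*y + 4*sin(y))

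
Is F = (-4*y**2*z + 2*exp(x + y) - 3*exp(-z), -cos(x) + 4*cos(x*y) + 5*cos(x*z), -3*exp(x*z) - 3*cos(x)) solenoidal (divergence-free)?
No, ∇·F = -3*x*exp(x*z) - 4*x*sin(x*y) + 2*exp(x + y)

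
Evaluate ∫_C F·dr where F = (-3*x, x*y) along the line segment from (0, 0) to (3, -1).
-25/2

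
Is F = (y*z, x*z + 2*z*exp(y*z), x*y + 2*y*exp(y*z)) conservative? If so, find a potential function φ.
Yes, F is conservative. φ = x*y*z + 2*exp(y*z)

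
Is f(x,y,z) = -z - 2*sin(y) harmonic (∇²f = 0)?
No, ∇²f = 2*sin(y)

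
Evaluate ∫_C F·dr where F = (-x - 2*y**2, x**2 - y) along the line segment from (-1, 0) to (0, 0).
1/2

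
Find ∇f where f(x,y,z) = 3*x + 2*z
(3, 0, 2)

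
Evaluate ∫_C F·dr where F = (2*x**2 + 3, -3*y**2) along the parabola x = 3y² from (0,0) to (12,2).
1180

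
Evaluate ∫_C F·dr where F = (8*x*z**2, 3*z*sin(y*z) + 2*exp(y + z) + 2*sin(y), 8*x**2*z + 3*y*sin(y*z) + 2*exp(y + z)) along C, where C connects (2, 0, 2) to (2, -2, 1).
-43 - 2*exp(2) + 2*exp(-1) - 5*cos(2)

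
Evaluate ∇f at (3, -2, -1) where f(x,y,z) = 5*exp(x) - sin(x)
(-cos(3) + 5*exp(3), 0, 0)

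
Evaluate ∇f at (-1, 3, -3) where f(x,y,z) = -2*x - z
(-2, 0, -1)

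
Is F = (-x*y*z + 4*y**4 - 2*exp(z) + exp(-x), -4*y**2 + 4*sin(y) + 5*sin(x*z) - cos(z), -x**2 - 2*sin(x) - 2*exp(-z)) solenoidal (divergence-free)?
No, ∇·F = -y*z - 8*y + 4*cos(y) + 2*exp(-z) - exp(-x)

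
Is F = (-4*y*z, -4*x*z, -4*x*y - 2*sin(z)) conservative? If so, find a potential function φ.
Yes, F is conservative. φ = -4*x*y*z + 2*cos(z)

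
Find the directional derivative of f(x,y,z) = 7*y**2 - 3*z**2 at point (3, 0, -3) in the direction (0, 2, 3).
54*sqrt(13)/13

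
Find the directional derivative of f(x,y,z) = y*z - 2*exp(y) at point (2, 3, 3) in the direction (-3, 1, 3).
2*sqrt(19)*(6 - exp(3))/19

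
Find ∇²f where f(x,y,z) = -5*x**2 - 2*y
-10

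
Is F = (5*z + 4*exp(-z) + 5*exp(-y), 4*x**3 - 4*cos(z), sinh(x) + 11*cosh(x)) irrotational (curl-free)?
No, ∇×F = (-4*sin(z), -11*sinh(x) - cosh(x) + 5 - 4*exp(-z), 12*x**2 + 5*exp(-y))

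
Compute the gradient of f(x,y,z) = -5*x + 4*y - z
(-5, 4, -1)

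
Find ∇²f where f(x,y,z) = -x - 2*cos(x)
2*cos(x)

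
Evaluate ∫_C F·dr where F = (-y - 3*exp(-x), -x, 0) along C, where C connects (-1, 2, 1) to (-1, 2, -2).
0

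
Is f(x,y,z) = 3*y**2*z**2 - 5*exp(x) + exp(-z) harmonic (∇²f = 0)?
No, ∇²f = 6*y**2 + 6*z**2 - 5*exp(x) + exp(-z)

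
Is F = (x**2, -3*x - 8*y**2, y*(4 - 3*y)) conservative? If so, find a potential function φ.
No, ∇×F = (4 - 6*y, 0, -3) ≠ 0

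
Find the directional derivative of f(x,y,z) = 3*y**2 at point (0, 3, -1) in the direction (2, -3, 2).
-54*sqrt(17)/17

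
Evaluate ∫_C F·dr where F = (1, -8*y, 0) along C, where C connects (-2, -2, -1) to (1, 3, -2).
-17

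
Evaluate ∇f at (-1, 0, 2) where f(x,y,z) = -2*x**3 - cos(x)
(-6 - sin(1), 0, 0)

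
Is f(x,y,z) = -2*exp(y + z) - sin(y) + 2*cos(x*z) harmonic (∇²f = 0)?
No, ∇²f = -2*x**2*cos(x*z) - 2*z**2*cos(x*z) - 4*exp(y + z) + sin(y)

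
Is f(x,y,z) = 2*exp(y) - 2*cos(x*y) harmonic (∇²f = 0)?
No, ∇²f = 2*x**2*cos(x*y) + 2*y**2*cos(x*y) + 2*exp(y)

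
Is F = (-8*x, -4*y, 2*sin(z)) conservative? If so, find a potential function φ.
Yes, F is conservative. φ = -4*x**2 - 2*y**2 - 2*cos(z)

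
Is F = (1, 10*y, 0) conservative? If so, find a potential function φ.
Yes, F is conservative. φ = x + 5*y**2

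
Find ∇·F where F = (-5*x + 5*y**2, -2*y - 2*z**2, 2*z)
-5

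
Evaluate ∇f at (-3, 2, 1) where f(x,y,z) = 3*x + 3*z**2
(3, 0, 6)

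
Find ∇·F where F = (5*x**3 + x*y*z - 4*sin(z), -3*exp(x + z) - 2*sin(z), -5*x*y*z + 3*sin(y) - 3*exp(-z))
15*x**2 - 5*x*y + y*z + 3*exp(-z)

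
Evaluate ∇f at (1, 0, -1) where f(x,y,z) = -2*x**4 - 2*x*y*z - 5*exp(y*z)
(-8, 7, 0)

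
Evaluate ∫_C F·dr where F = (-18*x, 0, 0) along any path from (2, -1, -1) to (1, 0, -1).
27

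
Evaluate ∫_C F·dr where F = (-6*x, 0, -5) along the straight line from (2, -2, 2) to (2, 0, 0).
10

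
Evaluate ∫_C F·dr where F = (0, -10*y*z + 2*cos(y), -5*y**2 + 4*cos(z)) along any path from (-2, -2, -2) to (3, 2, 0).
-40 + 8*sin(2)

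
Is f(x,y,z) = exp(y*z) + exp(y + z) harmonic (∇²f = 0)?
No, ∇²f = y**2*exp(y*z) + z**2*exp(y*z) + 2*exp(y + z)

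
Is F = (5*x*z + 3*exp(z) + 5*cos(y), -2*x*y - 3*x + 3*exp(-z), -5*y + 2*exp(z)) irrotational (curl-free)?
No, ∇×F = (-5 + 3*exp(-z), 5*x + 3*exp(z), -2*y + 5*sin(y) - 3)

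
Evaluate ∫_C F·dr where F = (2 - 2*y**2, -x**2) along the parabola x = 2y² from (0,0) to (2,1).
6/5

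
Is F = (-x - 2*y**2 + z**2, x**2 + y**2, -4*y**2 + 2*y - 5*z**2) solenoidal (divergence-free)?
No, ∇·F = 2*y - 10*z - 1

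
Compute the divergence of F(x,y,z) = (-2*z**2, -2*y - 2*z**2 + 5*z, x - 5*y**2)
-2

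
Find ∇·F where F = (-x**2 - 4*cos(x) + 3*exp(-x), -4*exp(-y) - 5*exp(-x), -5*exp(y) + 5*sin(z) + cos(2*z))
-2*x + 4*sin(x) - 2*sin(2*z) + 5*cos(z) + 4*exp(-y) - 3*exp(-x)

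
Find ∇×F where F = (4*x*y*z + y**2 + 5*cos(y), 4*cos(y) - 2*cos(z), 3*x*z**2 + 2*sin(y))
(-2*sin(z) + 2*cos(y), 4*x*y - 3*z**2, -4*x*z - 2*y + 5*sin(y))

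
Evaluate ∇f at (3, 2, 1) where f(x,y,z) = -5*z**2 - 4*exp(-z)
(0, 0, -10 + 4*exp(-1))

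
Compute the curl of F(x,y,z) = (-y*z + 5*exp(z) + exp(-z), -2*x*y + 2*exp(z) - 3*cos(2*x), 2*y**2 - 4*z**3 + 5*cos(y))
(4*y - 2*exp(z) - 5*sin(y), -y + 5*exp(z) - exp(-z), -2*y + z + 6*sin(2*x))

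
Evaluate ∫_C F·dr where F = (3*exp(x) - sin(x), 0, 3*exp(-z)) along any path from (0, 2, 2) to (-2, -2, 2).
-4 + cos(2) + 3*exp(-2)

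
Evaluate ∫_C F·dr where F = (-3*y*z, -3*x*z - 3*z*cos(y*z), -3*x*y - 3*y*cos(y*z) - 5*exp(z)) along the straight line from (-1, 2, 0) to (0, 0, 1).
5 - 5*E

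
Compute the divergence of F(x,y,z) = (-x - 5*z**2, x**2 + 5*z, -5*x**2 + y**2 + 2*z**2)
4*z - 1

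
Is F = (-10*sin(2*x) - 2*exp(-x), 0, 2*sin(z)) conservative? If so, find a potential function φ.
Yes, F is conservative. φ = 5*cos(2*x) - 2*cos(z) + 2*exp(-x)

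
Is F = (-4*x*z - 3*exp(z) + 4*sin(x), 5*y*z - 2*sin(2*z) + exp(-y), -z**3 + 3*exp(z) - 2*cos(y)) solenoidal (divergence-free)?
No, ∇·F = -3*z**2 + z + 3*exp(z) + 4*cos(x) - exp(-y)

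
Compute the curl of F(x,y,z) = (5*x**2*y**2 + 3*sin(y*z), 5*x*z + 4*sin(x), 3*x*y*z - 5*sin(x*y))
(x*(3*z - 5*cos(x*y) - 5), y*(-3*z + 5*cos(x*y) + 3*cos(y*z)), -10*x**2*y - 3*z*cos(y*z) + 5*z + 4*cos(x))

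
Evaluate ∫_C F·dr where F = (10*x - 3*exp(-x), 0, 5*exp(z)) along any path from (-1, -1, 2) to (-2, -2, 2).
-3*E + 15 + 3*exp(2)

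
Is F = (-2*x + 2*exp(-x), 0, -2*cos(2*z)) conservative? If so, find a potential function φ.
Yes, F is conservative. φ = -x**2 - sin(2*z) - 2*exp(-x)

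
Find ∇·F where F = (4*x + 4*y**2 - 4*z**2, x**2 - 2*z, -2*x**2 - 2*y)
4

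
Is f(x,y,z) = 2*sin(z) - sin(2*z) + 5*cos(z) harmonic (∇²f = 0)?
No, ∇²f = -2*sin(z) + 4*sin(2*z) - 5*cos(z)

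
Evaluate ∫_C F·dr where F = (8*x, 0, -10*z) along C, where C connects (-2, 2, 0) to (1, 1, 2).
-32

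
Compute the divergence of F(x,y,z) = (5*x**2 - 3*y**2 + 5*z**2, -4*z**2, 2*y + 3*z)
10*x + 3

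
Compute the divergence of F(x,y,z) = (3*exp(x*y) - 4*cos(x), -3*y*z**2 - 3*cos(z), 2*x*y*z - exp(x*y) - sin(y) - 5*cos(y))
2*x*y + 3*y*exp(x*y) - 3*z**2 + 4*sin(x)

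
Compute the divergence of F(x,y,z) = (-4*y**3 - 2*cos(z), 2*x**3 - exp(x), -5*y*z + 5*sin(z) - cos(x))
-5*y + 5*cos(z)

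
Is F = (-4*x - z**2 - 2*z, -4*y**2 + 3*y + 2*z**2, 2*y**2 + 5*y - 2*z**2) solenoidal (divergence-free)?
No, ∇·F = -8*y - 4*z - 1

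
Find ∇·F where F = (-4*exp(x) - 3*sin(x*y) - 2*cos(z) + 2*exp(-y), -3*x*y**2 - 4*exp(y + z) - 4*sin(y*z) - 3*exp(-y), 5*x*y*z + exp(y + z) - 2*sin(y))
-x*y - 3*y*cos(x*y) - 4*z*cos(y*z) - 4*exp(x) - 3*exp(y + z) + 3*exp(-y)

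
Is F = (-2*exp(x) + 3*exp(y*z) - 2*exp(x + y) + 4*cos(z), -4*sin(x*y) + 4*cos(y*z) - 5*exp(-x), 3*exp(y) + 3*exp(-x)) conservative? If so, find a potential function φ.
No, ∇×F = (4*y*sin(y*z) + 3*exp(y), 3*y*exp(y*z) - 4*sin(z) + 3*exp(-x), -4*y*cos(x*y) - 3*z*exp(y*z) + 2*exp(x + y) + 5*exp(-x)) ≠ 0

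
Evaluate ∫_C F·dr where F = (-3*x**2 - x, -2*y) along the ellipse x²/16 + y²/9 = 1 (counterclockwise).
0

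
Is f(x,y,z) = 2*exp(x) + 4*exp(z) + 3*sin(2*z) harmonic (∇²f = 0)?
No, ∇²f = 2*exp(x) + 4*exp(z) - 12*sin(2*z)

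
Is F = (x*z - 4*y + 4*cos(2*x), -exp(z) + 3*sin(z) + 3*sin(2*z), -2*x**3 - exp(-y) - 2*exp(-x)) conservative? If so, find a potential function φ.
No, ∇×F = (exp(z) - 3*cos(z) - 6*cos(2*z) + exp(-y), 6*x**2 + x - 2*exp(-x), 4) ≠ 0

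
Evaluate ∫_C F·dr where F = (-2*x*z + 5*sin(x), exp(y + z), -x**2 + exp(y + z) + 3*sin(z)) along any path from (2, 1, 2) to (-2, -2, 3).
-exp(3) - 4 + 3*cos(2) + E - 3*cos(3)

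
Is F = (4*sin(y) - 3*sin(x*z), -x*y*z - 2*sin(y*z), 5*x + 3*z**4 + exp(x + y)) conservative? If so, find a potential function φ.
No, ∇×F = (x*y + 2*y*cos(y*z) + exp(x + y), -3*x*cos(x*z) - exp(x + y) - 5, -y*z - 4*cos(y)) ≠ 0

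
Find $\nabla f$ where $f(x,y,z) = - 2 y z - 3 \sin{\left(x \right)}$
(-3*cos(x), -2*z, -2*y)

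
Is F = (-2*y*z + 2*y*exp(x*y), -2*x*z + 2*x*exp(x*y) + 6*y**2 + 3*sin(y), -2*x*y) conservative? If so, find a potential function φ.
Yes, F is conservative. φ = -2*x*y*z + 2*y**3 + 2*exp(x*y) - 3*cos(y)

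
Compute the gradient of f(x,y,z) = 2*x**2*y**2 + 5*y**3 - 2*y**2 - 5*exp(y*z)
(4*x*y**2, 4*x**2*y + 15*y**2 - 4*y - 5*z*exp(y*z), -5*y*exp(y*z))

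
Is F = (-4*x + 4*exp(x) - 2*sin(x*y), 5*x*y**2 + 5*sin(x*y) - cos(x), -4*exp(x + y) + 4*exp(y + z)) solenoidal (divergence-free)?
No, ∇·F = 10*x*y + 5*x*cos(x*y) - 2*y*cos(x*y) + 4*exp(x) + 4*exp(y + z) - 4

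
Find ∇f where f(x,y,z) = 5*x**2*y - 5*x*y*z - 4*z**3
(5*y*(2*x - z), 5*x*(x - z), -5*x*y - 12*z**2)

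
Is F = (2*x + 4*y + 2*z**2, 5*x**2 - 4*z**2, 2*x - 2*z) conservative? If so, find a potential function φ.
No, ∇×F = (8*z, 4*z - 2, 10*x - 4) ≠ 0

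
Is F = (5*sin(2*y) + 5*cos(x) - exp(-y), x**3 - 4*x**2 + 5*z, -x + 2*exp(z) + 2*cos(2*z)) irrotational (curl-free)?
No, ∇×F = (-5, 1, 3*x**2 - 8*x - 10*cos(2*y) - exp(-y))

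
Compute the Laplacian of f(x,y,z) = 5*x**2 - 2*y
10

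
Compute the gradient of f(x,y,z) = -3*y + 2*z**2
(0, -3, 4*z)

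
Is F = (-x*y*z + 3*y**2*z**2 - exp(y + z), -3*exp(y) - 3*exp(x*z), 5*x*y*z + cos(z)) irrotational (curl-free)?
No, ∇×F = (x*(5*z + 3*exp(x*z)), -x*y + 6*y**2*z - 5*y*z - exp(y + z), x*z - 6*y*z**2 - 3*z*exp(x*z) + exp(y + z))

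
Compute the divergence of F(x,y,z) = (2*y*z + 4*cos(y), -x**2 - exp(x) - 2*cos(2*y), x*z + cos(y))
x + 4*sin(2*y)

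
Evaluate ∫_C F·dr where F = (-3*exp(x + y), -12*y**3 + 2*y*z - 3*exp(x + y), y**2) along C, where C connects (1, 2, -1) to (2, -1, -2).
-3*E + 47 + 3*exp(3)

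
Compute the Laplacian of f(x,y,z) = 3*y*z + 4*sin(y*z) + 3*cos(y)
-4*y**2*sin(y*z) - 4*z**2*sin(y*z) - 3*cos(y)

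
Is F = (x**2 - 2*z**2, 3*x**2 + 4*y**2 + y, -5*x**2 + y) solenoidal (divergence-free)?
No, ∇·F = 2*x + 8*y + 1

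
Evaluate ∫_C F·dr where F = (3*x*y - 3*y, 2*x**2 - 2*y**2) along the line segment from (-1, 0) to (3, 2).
12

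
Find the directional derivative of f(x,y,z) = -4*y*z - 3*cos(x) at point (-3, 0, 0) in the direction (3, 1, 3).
-9*sqrt(19)*sin(3)/19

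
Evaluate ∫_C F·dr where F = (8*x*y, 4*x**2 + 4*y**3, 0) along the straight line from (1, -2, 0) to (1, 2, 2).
16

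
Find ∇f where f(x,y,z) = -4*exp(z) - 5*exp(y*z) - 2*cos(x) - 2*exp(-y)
(2*sin(x), -5*z*exp(y*z) + 2*exp(-y), -5*y*exp(y*z) - 4*exp(z))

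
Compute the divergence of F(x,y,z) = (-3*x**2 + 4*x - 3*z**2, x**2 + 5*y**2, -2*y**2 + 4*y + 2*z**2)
-6*x + 10*y + 4*z + 4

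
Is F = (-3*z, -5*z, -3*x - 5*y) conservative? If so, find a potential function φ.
Yes, F is conservative. φ = z*(-3*x - 5*y)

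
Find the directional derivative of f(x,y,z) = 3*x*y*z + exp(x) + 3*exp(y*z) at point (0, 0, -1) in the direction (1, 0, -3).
sqrt(10)/10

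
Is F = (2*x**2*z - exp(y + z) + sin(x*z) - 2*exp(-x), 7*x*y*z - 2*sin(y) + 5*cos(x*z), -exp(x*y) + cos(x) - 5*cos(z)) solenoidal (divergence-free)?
No, ∇·F = 11*x*z + z*cos(x*z) + 5*sin(z) - 2*cos(y) + 2*exp(-x)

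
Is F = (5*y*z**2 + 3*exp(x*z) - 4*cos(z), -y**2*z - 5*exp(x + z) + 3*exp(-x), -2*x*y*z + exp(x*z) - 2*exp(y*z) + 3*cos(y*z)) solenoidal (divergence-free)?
No, ∇·F = -2*x*y + x*exp(x*z) - 2*y*z - 2*y*exp(y*z) - 3*y*sin(y*z) + 3*z*exp(x*z)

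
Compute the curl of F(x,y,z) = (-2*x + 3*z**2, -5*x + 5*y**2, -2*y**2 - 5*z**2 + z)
(-4*y, 6*z, -5)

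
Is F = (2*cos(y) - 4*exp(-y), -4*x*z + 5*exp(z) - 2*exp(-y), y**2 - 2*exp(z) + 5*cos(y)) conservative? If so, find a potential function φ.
No, ∇×F = (4*x + 2*y - 5*exp(z) - 5*sin(y), 0, -4*z + 2*sin(y) - 4*exp(-y)) ≠ 0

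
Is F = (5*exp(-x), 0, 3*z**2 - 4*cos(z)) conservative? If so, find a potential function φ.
Yes, F is conservative. φ = z**3 - 4*sin(z) - 5*exp(-x)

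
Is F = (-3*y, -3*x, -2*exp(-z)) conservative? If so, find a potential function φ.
Yes, F is conservative. φ = -3*x*y + 2*exp(-z)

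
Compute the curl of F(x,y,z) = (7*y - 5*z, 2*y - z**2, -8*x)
(2*z, 3, -7)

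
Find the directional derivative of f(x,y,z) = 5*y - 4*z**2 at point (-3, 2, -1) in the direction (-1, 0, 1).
4*sqrt(2)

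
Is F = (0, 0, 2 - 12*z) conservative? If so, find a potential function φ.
Yes, F is conservative. φ = 2*z*(1 - 3*z)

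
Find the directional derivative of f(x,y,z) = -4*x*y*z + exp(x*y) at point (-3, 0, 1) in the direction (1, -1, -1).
-3*sqrt(3)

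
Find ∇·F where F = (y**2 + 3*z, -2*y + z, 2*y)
-2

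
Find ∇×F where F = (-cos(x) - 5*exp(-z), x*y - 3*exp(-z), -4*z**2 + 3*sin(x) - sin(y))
(-cos(y) - 3*exp(-z), -3*cos(x) + 5*exp(-z), y)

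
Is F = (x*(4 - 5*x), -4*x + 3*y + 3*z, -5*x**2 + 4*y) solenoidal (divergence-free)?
No, ∇·F = 7 - 10*x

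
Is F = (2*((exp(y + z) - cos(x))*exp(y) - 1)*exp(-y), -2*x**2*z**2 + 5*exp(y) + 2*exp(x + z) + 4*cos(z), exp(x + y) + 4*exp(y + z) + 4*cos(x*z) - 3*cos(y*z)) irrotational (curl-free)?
No, ∇×F = (4*x**2*z + 3*z*sin(y*z) + exp(x + y) - 2*exp(x + z) + 4*exp(y + z) + 4*sin(z), 4*z*sin(x*z) - exp(x + y) + 2*exp(y + z), -4*x*z**2 + 2*exp(x + z) - 2*exp(y + z) - 2*exp(-y))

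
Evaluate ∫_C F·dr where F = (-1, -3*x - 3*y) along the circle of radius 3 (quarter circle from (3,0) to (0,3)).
-27*pi/4 - 21/2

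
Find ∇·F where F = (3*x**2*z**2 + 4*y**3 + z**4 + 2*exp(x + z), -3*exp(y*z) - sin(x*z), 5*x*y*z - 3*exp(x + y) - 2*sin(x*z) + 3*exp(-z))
5*x*y + 6*x*z**2 - 2*x*cos(x*z) - 3*z*exp(y*z) + 2*exp(x + z) - 3*exp(-z)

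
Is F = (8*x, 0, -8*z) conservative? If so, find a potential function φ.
Yes, F is conservative. φ = 4*x**2 - 4*z**2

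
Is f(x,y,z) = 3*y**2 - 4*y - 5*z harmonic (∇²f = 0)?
No, ∇²f = 6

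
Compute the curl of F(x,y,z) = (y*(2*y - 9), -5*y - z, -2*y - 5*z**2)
(-1, 0, 9 - 4*y)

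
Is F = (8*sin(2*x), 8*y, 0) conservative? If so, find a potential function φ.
Yes, F is conservative. φ = 4*y**2 - 4*cos(2*x)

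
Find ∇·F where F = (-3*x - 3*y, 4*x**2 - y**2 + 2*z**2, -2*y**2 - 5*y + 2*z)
-2*y - 1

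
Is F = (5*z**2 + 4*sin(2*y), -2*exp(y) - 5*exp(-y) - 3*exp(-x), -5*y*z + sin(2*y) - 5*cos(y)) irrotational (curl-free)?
No, ∇×F = (-5*z + 5*sin(y) + 2*cos(2*y), 10*z, -8*cos(2*y) + 3*exp(-x))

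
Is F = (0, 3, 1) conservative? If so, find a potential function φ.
Yes, F is conservative. φ = 3*y + z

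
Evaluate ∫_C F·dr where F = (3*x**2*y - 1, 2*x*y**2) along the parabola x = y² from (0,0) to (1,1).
9/35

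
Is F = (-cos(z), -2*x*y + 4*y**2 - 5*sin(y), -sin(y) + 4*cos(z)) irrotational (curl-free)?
No, ∇×F = (-cos(y), sin(z), -2*y)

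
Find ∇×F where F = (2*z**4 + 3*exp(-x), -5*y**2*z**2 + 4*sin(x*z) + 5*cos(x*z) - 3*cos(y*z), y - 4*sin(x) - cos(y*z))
(5*x*sin(x*z) - 4*x*cos(x*z) + 10*y**2*z - 3*y*sin(y*z) + z*sin(y*z) + 1, 8*z**3 + 4*cos(x), z*(-5*sin(x*z) + 4*cos(x*z)))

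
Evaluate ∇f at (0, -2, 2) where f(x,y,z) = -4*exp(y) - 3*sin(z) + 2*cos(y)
(0, -4*exp(-2) + 2*sin(2), -3*cos(2))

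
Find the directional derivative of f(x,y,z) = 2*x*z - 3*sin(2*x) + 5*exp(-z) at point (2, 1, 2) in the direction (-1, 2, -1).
sqrt(6)*(-8*exp(2) + 6*exp(2)*cos(4) + 5)*exp(-2)/6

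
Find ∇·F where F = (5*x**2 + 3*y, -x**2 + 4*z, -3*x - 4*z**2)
10*x - 8*z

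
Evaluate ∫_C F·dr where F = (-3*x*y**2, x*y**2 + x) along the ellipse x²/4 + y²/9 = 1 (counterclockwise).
39*pi/2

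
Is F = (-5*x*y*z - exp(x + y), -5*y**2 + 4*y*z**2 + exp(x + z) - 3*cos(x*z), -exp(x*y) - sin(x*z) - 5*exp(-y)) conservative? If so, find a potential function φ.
No, ∇×F = (-x*exp(x*y) - 3*x*sin(x*z) - 8*y*z - exp(x + z) + 5*exp(-y), -5*x*y + y*exp(x*y) + z*cos(x*z), 5*x*z + 3*z*sin(x*z) + exp(x + y) + exp(x + z)) ≠ 0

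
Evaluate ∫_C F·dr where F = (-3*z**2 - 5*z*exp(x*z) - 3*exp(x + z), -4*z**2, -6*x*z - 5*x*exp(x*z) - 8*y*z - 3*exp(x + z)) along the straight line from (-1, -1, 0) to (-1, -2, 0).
0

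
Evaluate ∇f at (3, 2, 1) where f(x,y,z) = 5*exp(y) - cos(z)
(0, 5*exp(2), sin(1))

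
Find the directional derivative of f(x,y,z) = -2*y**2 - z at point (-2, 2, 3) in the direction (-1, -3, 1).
23*sqrt(11)/11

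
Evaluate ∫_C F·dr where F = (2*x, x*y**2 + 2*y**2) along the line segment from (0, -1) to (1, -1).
1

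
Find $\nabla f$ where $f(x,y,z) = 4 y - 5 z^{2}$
(0, 4, -10*z)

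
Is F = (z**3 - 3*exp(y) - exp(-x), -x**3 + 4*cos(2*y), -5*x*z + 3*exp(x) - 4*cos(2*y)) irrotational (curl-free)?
No, ∇×F = (8*sin(2*y), 3*z**2 + 5*z - 3*exp(x), -3*x**2 + 3*exp(y))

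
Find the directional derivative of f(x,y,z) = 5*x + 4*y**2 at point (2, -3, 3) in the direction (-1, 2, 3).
-53*sqrt(14)/14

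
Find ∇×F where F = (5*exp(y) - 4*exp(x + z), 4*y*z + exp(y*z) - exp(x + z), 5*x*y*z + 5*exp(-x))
(5*x*z - y*exp(y*z) - 4*y + exp(x + z), -5*y*z - 4*exp(x + z) + 5*exp(-x), -5*exp(y) - exp(x + z))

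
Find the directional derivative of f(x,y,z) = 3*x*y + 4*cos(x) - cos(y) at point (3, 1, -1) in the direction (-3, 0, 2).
3*sqrt(13)*(-3 + 4*sin(3))/13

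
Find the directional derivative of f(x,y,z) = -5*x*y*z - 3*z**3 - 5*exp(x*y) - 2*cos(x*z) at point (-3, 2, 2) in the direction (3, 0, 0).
-20 - 10*exp(-6) - 4*sin(6)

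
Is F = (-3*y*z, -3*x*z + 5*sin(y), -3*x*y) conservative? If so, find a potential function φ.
Yes, F is conservative. φ = -3*x*y*z - 5*cos(y)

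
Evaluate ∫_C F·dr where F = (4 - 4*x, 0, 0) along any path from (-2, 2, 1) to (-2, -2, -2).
0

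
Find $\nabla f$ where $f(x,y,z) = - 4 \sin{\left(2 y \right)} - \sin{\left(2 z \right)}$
(0, -8*cos(2*y), -2*cos(2*z))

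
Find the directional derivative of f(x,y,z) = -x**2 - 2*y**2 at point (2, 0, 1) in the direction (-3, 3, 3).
4*sqrt(3)/3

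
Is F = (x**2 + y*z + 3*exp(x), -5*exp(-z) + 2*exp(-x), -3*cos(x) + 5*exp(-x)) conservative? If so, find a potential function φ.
No, ∇×F = (-5*exp(-z), y - 3*sin(x) + 5*exp(-x), -z - 2*exp(-x)) ≠ 0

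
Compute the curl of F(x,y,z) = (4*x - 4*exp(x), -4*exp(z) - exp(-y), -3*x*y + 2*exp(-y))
(-3*x + 4*exp(z) - 2*exp(-y), 3*y, 0)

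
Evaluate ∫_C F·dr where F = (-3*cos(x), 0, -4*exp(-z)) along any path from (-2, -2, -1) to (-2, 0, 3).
4*(1 - exp(4))*exp(-3)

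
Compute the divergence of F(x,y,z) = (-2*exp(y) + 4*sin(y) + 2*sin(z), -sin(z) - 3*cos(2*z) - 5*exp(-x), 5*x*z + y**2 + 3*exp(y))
5*x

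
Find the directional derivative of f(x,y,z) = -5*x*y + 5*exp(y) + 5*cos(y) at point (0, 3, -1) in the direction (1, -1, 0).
5*sqrt(2)*(-exp(3) - 3 + sin(3))/2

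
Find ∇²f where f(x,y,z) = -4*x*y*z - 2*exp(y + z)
-4*exp(y + z)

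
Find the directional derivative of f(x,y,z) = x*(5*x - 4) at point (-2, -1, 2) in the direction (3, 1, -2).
-36*sqrt(14)/7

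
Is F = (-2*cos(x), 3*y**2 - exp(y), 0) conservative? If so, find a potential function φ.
Yes, F is conservative. φ = y**3 - exp(y) - 2*sin(x)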